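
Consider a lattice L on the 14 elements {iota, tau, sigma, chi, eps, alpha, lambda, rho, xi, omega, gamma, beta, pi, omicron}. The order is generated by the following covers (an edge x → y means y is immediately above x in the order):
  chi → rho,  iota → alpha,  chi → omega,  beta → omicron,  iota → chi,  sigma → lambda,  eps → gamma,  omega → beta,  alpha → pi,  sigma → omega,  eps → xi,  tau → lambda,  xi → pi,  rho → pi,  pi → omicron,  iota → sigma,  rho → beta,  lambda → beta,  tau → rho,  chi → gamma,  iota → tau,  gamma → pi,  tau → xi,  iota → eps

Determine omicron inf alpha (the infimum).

Common lower bounds of {omicron, alpha}: alpha, iota.
The greatest among these is alpha.

alpha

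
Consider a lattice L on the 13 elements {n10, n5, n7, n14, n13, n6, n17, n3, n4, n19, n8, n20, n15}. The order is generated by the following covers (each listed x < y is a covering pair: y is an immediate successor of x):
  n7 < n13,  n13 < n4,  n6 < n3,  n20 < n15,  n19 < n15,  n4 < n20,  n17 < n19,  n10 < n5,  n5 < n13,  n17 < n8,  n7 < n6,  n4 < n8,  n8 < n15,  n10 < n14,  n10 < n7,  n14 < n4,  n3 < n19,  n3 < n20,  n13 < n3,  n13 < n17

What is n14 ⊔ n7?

Common upper bounds of {n14, n7}: n15, n20, n4, n8.
The least among these is n4.

n4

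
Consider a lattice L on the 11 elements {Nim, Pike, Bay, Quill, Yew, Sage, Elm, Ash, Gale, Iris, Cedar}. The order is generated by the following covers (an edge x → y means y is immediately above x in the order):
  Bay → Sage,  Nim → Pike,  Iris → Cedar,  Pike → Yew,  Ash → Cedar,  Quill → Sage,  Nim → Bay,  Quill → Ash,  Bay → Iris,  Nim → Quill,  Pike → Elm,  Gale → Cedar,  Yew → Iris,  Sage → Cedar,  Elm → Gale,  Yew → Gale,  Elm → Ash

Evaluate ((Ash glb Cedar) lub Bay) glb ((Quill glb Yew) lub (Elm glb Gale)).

Ash ∧ Cedar = Ash
Ash ∨ Bay = Cedar
Quill ∧ Yew = Nim
Elm ∧ Gale = Elm
Nim ∨ Elm = Elm
Cedar ∧ Elm = Elm

Elm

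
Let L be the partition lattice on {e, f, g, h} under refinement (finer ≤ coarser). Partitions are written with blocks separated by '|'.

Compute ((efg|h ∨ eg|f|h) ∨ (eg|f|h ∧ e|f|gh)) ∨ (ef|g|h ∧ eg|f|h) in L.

efg|h

efg|h ∨ eg|f|h = efg|h
eg|f|h ∧ e|f|gh = e|f|g|h
efg|h ∨ e|f|g|h = efg|h
ef|g|h ∧ eg|f|h = e|f|g|h
efg|h ∨ e|f|g|h = efg|h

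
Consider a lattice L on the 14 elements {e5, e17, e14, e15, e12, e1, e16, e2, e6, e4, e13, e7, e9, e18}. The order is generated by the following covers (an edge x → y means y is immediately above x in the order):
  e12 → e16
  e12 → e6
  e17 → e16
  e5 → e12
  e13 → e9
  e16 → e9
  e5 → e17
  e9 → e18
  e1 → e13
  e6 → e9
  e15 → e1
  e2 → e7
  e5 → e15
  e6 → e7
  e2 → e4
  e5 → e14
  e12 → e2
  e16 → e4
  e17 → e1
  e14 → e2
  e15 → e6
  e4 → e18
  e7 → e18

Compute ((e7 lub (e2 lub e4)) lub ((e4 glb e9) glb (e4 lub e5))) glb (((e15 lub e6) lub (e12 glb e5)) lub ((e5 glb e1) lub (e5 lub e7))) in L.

e2 ∨ e4 = e4
e7 ∨ e4 = e18
e4 ∧ e9 = e16
e4 ∨ e5 = e4
e16 ∧ e4 = e16
e18 ∨ e16 = e18
e15 ∨ e6 = e6
e12 ∧ e5 = e5
e6 ∨ e5 = e6
e5 ∧ e1 = e5
e5 ∨ e7 = e7
e5 ∨ e7 = e7
e6 ∨ e7 = e7
e18 ∧ e7 = e7

e7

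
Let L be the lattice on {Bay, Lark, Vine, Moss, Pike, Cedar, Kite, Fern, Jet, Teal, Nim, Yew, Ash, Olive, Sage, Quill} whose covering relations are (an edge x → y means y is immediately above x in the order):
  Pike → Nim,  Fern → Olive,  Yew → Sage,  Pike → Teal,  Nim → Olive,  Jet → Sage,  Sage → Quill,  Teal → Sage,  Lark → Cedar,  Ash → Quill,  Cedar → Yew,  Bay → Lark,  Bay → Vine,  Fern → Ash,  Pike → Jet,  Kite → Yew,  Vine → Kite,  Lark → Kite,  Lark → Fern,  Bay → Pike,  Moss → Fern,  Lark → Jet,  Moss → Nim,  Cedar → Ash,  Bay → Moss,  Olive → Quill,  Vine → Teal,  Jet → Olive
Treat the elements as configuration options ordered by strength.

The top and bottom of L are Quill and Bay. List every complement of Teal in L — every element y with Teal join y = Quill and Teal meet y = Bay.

Need y with Teal ∨ y = Quill and Teal ∧ y = Bay.
Checking each element gives: Ash, Fern, Moss.

Ash, Fern, Moss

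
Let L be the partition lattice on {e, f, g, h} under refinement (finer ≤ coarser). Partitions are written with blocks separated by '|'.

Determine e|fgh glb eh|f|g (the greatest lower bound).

e|f|g|h

The meet (common refinement) of e|fgh and eh|f|g intersects blocks pairwise, giving e|f|g|h.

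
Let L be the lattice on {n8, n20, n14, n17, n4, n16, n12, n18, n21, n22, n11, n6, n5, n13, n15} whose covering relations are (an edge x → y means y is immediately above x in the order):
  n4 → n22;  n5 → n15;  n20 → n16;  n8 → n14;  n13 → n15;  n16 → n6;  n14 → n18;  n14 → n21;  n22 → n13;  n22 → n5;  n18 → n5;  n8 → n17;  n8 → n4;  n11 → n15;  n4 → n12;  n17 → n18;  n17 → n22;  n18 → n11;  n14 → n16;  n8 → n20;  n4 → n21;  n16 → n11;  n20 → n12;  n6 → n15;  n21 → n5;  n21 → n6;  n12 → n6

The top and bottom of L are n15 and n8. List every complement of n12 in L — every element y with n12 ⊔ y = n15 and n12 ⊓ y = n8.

n17, n18

Need y with n12 ∨ y = n15 and n12 ∧ y = n8.
Checking each element gives: n17, n18.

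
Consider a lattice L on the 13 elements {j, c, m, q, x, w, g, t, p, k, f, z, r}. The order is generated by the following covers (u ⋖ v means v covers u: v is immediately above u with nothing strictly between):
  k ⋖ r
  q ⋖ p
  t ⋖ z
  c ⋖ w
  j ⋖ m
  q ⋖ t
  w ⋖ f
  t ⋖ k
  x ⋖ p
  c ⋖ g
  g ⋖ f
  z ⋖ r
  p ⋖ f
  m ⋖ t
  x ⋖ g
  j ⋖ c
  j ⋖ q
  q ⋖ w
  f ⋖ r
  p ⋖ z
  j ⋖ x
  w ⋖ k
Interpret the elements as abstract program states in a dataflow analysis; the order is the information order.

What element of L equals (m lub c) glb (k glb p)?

q

m ∨ c = k
k ∧ p = q
k ∧ q = q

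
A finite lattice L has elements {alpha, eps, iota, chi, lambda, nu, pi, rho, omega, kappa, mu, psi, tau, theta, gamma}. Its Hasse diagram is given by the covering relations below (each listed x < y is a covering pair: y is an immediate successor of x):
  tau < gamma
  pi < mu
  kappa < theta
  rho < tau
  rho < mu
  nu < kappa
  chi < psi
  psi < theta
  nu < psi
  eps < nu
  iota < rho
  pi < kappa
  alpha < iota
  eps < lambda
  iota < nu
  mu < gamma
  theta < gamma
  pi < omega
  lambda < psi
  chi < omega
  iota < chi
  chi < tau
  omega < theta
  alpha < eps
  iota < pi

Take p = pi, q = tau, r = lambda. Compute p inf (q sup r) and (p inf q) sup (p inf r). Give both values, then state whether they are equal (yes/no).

q sup r = gamma, so p inf (q sup r) = pi inf gamma = pi.
p inf q = iota and p inf r = alpha, so (p inf q) sup (p inf r) = iota sup alpha = iota.
Equal: no.

pi; iota; no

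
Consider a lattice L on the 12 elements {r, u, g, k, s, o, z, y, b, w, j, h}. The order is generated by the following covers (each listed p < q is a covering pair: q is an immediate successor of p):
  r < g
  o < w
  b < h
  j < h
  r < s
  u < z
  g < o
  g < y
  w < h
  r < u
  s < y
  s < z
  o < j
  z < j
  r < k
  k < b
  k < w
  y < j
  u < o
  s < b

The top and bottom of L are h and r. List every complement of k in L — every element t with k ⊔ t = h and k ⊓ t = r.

Need t with k ∨ t = h and k ∧ t = r.
Checking each element gives: j, y, z.

j, y, z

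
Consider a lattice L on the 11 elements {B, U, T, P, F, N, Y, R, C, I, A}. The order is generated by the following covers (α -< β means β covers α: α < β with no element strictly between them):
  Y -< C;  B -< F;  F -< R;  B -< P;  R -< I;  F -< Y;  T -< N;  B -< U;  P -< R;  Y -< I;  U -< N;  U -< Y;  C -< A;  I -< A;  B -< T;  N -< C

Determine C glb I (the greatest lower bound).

Y

Common lower bounds of {C, I}: B, F, U, Y.
The greatest among these is Y.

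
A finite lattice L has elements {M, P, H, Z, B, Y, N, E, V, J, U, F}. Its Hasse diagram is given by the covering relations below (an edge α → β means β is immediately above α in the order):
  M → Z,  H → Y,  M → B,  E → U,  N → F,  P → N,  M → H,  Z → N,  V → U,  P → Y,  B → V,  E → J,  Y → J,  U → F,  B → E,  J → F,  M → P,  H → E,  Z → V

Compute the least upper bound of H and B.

Common upper bounds of {H, B}: E, F, J, U.
The least among these is E.

E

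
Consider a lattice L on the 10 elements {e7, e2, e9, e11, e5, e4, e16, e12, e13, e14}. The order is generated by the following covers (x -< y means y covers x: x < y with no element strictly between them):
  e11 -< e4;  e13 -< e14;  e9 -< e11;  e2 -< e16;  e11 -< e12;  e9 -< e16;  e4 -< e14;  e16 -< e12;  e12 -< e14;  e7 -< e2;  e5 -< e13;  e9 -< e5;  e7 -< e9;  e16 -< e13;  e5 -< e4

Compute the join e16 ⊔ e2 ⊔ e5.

e13

Common upper bounds of {e16, e2, e5}: e13, e14.
The least among these is e13.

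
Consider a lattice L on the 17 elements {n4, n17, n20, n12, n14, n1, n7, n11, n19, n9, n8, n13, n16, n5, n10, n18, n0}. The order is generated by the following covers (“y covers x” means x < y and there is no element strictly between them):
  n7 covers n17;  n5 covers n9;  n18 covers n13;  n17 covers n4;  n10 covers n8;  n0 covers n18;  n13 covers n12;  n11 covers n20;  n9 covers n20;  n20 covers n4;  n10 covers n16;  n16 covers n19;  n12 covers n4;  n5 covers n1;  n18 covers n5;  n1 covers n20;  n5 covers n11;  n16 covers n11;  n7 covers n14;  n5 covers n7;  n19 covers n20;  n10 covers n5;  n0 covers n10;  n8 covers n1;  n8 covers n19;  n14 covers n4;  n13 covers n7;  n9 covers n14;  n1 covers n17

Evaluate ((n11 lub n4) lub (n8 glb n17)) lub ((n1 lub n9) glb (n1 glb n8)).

n11 ∨ n4 = n11
n8 ∧ n17 = n17
n11 ∨ n17 = n5
n1 ∨ n9 = n5
n1 ∧ n8 = n1
n5 ∧ n1 = n1
n5 ∨ n1 = n5

n5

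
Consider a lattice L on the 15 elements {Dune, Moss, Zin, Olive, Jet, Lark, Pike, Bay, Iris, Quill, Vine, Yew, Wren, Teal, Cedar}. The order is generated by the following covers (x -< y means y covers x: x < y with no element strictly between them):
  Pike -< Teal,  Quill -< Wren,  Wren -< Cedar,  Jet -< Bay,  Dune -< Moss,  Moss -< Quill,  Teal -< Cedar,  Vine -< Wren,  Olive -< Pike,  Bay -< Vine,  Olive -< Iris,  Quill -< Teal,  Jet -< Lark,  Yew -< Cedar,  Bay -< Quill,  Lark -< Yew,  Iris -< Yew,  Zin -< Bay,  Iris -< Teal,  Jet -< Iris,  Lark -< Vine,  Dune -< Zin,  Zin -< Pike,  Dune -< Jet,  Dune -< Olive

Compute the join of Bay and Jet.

Bay

Common upper bounds of {Bay, Jet}: Bay, Cedar, Quill, Teal, Vine, Wren.
The least among these is Bay.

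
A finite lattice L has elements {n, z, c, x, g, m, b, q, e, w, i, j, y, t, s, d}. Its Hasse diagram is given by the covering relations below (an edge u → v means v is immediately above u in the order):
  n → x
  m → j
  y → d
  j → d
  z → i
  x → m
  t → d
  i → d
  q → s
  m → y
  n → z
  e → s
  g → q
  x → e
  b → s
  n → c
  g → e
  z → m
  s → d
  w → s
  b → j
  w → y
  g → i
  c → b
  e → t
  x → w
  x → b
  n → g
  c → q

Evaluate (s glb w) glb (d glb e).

x

s ∧ w = w
d ∧ e = e
w ∧ e = x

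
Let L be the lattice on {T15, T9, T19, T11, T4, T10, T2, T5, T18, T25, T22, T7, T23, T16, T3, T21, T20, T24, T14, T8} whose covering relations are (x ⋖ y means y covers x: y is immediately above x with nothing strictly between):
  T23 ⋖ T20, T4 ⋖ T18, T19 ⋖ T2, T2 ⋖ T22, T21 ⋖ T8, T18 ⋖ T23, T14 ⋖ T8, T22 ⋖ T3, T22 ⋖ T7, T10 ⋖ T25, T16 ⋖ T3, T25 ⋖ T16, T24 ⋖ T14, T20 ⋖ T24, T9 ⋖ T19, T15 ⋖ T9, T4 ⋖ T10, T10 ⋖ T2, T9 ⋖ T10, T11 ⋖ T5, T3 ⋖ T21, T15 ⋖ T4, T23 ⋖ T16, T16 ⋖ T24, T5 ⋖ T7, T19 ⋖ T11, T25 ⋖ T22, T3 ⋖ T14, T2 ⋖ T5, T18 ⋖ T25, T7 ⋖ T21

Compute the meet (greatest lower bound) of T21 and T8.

Common lower bounds of {T21, T8}: T10, T11, T15, T16, T18, T19, T2, T21, T22, T23, T25, T3, T4, T5, T7, T9.
The greatest among these is T21.

T21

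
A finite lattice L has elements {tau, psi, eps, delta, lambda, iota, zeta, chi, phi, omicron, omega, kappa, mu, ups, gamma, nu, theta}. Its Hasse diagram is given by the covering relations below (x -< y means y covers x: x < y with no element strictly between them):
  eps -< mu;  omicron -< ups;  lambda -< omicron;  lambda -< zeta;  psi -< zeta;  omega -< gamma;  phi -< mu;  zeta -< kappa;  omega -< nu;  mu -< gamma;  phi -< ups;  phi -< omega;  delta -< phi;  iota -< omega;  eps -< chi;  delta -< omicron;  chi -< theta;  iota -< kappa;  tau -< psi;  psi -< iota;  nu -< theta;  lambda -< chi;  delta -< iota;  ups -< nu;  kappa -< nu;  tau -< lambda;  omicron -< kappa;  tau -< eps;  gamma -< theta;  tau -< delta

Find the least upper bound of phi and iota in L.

Common upper bounds of {phi, iota}: gamma, nu, omega, theta.
The least among these is omega.

omega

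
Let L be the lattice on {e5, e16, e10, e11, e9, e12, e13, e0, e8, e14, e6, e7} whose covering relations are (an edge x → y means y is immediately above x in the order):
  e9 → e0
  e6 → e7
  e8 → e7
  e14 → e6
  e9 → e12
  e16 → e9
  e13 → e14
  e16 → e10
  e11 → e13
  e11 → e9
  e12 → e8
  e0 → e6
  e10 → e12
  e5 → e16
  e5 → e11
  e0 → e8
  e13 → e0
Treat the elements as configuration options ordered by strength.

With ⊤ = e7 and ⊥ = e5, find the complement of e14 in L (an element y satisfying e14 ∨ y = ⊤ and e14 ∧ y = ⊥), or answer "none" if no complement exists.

Need y with e14 ∨ y = e7 and e14 ∧ y = e5.
Checking each element gives: e10.

e10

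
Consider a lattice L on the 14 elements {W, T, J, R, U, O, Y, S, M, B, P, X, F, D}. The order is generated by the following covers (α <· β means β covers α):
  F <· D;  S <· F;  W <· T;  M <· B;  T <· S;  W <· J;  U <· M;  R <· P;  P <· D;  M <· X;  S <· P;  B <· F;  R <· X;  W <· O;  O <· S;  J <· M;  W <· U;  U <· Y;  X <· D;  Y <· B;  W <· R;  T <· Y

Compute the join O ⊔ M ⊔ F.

Common upper bounds of {O, M, F}: D, F.
The least among these is F.

F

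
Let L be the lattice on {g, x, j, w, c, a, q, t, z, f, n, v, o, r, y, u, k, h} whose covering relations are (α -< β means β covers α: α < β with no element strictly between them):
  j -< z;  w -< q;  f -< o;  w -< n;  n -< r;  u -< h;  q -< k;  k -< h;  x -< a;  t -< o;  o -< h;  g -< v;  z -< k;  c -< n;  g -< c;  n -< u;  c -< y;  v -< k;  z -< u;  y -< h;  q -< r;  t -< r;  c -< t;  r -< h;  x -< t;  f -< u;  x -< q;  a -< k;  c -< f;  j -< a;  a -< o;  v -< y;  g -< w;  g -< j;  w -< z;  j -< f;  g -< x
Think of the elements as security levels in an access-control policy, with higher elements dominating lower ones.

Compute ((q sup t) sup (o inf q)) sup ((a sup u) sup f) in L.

h

q ∨ t = r
o ∧ q = x
r ∨ x = r
a ∨ u = h
h ∨ f = h
r ∨ h = h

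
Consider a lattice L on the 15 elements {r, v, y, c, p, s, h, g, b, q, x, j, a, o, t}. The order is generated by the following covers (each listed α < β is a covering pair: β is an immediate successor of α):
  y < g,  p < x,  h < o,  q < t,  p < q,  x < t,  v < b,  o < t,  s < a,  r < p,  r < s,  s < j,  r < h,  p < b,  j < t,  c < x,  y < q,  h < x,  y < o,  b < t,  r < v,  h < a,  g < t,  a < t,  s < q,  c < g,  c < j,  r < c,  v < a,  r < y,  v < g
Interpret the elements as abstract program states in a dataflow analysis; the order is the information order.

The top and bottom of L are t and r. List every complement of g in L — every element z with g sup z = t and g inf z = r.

Need z with g ∨ z = t and g ∧ z = r.
Checking each element gives: h, p, s.

h, p, s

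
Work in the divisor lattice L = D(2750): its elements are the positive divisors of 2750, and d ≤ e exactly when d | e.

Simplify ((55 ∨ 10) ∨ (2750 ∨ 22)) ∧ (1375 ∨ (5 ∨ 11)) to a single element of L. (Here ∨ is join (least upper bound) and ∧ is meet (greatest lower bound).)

1375

55 ∨ 10 = 110
2750 ∨ 22 = 2750
110 ∨ 2750 = 2750
5 ∨ 11 = 55
1375 ∨ 55 = 1375
2750 ∧ 1375 = 1375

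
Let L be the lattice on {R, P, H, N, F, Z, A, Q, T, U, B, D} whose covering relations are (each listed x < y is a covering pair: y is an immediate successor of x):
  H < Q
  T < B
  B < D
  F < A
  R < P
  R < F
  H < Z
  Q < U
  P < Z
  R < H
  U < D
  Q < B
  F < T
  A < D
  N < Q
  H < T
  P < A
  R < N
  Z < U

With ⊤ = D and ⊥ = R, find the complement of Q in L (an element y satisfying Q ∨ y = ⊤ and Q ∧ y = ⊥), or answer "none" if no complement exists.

A

Need y with Q ∨ y = D and Q ∧ y = R.
Checking each element gives: A.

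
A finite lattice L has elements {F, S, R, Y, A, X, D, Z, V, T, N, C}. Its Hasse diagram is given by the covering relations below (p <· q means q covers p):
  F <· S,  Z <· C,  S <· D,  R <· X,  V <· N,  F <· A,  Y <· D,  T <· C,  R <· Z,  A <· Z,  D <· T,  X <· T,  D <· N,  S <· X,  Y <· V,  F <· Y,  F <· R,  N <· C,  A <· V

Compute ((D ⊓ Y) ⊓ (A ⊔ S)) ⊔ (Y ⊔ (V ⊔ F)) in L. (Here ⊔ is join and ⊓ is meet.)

D ∧ Y = Y
A ∨ S = N
Y ∧ N = Y
V ∨ F = V
Y ∨ V = V
Y ∨ V = V

V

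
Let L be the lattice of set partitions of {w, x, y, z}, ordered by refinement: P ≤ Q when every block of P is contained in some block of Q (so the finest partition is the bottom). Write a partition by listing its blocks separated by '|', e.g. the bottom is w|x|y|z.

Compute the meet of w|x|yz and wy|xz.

w|x|y|z

The meet (common refinement) of w|x|yz and wy|xz intersects blocks pairwise, giving w|x|y|z.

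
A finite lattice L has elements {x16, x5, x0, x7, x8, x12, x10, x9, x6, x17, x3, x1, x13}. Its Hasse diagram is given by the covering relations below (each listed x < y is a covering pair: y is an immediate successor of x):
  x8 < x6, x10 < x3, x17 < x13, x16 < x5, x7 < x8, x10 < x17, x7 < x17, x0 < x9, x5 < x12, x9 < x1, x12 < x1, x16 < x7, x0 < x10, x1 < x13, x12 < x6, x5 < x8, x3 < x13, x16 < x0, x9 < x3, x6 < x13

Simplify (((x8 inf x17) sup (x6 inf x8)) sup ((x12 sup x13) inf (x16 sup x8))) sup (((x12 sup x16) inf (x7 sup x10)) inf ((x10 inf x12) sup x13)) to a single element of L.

x8 ∧ x17 = x7
x6 ∧ x8 = x8
x7 ∨ x8 = x8
x12 ∨ x13 = x13
x16 ∨ x8 = x8
x13 ∧ x8 = x8
x8 ∨ x8 = x8
x12 ∨ x16 = x12
x7 ∨ x10 = x17
x12 ∧ x17 = x16
x10 ∧ x12 = x16
x16 ∨ x13 = x13
x16 ∧ x13 = x16
x8 ∨ x16 = x8

x8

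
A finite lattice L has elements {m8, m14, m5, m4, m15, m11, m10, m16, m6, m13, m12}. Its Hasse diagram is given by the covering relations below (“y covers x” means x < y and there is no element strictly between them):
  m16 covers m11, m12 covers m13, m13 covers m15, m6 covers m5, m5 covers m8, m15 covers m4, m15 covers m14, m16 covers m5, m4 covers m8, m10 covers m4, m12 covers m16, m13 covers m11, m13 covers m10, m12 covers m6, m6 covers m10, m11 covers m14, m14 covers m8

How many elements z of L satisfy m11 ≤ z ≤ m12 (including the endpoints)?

The interval [m11, m12] = {m11, m12, m13, m16}, which has 4 elements.

4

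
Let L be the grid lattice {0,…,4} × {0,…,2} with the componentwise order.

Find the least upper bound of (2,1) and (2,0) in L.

Common upper bounds of {(2,1), (2,0)}: (2,1), (2,2), (3,1), (3,2), (4,1), (4,2).
The least among these is (2,1).

(2,1)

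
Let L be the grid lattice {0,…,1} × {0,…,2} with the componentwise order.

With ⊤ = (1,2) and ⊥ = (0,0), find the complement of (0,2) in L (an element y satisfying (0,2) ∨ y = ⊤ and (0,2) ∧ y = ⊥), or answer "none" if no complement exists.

Need y with (0,2) ∨ y = (1,2) and (0,2) ∧ y = (0,0).
Checking each element gives: (1,0).

(1,0)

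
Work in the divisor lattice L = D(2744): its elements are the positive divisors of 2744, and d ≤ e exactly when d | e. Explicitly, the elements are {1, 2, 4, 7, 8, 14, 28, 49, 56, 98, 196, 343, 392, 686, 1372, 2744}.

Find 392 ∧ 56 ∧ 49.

7

In the divisibility order, the meet is the greatest common divisor: gcd(392, 56, 49) = 7.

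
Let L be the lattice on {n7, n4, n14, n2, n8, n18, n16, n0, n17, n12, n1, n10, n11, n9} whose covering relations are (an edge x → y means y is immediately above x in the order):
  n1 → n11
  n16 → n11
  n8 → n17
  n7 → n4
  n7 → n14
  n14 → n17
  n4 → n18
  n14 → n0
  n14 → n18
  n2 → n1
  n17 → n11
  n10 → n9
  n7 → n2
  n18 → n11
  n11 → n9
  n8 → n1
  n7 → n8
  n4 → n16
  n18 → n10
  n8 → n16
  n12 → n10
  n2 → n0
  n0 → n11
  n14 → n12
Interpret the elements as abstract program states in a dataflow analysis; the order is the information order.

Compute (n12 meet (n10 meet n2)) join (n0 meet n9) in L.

n10 ∧ n2 = n7
n12 ∧ n7 = n7
n0 ∧ n9 = n0
n7 ∨ n0 = n0

n0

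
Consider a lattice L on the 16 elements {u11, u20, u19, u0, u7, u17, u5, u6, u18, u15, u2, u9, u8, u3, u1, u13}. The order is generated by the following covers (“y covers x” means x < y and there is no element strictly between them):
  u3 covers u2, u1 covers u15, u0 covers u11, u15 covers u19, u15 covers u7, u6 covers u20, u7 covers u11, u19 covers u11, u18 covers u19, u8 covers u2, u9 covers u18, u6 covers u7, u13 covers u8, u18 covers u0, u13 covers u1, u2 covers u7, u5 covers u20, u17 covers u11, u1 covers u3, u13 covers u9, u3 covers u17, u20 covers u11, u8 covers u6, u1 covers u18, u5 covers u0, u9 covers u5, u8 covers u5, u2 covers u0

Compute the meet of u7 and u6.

u7

Common lower bounds of {u7, u6}: u11, u7.
The greatest among these is u7.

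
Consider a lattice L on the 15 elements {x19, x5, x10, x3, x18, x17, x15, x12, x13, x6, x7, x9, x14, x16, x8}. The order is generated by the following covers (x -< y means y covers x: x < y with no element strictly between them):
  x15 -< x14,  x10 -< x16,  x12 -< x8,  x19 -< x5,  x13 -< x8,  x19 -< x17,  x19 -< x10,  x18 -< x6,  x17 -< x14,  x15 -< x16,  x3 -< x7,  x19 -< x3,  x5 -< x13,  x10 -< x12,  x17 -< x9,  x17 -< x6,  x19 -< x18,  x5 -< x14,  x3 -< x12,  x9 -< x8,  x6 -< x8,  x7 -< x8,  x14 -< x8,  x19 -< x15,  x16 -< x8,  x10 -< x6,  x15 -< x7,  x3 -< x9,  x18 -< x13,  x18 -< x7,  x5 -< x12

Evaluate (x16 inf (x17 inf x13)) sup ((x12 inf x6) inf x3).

x17 ∧ x13 = x19
x16 ∧ x19 = x19
x12 ∧ x6 = x10
x10 ∧ x3 = x19
x19 ∨ x19 = x19

x19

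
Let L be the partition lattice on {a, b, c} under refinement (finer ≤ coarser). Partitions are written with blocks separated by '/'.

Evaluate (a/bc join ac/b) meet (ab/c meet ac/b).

a/b/c

a/bc ∨ ac/b = abc
ab/c ∧ ac/b = a/b/c
abc ∧ a/b/c = a/b/c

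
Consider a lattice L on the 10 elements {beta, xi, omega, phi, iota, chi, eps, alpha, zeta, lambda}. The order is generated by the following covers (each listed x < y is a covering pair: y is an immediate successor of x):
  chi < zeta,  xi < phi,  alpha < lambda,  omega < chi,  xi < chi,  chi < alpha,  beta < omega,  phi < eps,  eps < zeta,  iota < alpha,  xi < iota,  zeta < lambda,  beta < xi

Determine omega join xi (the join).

chi

Common upper bounds of {omega, xi}: alpha, chi, lambda, zeta.
The least among these is chi.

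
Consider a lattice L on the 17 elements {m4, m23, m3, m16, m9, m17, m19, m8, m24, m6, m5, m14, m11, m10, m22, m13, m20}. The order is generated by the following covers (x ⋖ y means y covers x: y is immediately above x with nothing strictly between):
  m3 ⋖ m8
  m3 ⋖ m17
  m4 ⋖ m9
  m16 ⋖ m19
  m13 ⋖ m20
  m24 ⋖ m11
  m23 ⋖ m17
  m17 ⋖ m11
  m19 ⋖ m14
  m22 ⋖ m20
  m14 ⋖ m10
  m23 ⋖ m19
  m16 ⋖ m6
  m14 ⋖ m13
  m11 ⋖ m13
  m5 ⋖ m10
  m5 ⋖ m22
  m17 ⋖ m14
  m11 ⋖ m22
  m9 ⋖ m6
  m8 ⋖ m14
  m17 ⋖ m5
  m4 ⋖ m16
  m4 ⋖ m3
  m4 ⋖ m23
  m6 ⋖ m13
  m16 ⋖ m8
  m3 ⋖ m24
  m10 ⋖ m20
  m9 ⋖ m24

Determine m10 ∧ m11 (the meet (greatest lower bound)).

m17

Common lower bounds of {m10, m11}: m17, m23, m3, m4.
The greatest among these is m17.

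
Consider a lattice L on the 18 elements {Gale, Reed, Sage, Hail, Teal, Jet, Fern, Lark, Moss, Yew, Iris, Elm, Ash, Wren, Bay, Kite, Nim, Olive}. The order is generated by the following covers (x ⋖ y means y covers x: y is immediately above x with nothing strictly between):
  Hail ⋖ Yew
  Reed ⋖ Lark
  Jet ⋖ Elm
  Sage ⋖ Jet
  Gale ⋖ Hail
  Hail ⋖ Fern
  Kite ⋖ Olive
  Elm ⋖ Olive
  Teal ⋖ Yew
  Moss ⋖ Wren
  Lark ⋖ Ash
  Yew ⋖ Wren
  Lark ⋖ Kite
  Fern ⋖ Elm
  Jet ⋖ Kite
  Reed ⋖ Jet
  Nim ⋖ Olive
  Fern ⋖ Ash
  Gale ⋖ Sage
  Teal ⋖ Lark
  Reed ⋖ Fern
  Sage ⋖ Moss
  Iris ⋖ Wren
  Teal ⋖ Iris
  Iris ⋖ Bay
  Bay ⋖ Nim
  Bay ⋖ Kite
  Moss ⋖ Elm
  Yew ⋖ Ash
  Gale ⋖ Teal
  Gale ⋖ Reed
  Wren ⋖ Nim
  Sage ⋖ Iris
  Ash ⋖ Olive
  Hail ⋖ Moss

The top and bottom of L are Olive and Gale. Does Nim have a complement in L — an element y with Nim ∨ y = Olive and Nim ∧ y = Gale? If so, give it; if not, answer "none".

Reed

Need y with Nim ∨ y = Olive and Nim ∧ y = Gale.
Checking each element gives: Reed.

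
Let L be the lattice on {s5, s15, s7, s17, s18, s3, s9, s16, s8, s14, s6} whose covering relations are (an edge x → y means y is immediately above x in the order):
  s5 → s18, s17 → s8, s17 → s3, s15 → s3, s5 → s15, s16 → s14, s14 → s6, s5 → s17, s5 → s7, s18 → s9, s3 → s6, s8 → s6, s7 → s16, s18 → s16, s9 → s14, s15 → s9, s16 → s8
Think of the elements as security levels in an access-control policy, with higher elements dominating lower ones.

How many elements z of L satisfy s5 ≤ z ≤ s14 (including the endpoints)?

The interval [s5, s14] = {s14, s15, s16, s18, s5, s7, s9}, which has 7 elements.

7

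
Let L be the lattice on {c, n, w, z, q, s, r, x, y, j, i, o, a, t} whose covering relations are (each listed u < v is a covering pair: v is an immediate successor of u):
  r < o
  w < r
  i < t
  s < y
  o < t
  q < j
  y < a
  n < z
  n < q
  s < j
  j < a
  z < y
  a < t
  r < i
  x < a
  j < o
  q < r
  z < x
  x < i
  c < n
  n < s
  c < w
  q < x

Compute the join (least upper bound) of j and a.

Common upper bounds of {j, a}: a, t.
The least among these is a.

a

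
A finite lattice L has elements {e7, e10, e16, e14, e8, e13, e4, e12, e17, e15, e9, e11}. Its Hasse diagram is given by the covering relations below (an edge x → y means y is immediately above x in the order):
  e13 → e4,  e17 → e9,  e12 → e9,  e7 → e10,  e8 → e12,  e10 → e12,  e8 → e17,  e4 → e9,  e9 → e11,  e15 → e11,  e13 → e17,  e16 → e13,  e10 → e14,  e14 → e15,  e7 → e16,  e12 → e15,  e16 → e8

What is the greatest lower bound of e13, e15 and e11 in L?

Common lower bounds of {e13, e15, e11}: e16, e7.
The greatest among these is e16.

e16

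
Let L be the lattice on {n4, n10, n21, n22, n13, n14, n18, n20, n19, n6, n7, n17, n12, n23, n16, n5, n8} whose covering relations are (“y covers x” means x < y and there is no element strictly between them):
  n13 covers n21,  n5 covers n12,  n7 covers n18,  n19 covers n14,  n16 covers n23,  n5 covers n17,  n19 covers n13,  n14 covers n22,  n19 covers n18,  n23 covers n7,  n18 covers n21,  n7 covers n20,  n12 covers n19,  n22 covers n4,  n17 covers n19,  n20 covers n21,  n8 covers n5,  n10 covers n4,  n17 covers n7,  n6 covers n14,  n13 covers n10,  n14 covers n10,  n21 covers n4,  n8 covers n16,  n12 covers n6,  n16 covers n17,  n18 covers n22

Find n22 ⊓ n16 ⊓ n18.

n22

Common lower bounds of {n22, n16, n18}: n22, n4.
The greatest among these is n22.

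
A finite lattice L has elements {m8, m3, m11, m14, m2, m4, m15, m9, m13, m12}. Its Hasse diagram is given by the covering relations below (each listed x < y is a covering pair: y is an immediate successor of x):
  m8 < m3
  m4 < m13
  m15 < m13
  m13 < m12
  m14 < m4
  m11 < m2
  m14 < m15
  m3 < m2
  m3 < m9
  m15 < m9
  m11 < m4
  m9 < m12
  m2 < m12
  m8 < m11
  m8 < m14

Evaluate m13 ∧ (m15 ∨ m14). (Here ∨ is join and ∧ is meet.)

m15

m15 ∨ m14 = m15
m13 ∧ m15 = m15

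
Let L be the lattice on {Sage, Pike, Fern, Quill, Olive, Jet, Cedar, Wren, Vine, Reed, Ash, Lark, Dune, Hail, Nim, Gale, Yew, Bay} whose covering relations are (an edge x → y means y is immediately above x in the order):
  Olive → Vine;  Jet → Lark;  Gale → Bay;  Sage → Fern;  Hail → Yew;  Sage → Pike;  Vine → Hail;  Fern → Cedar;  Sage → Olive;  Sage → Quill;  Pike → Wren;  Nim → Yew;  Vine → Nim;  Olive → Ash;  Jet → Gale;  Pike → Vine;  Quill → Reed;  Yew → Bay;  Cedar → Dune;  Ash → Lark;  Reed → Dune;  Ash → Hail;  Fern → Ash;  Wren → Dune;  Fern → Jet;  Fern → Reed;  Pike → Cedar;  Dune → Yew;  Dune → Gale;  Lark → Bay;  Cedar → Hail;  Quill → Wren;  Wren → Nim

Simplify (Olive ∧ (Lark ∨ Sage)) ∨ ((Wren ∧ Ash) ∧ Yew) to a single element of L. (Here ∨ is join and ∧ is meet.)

Olive

Lark ∨ Sage = Lark
Olive ∧ Lark = Olive
Wren ∧ Ash = Sage
Sage ∧ Yew = Sage
Olive ∨ Sage = Olive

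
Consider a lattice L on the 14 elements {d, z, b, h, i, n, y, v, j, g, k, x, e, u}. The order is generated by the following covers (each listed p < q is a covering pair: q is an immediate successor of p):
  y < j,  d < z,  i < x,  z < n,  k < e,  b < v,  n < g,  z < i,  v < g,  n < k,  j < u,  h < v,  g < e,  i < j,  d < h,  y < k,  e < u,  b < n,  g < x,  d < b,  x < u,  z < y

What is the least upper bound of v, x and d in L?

Common upper bounds of {v, x, d}: u, x.
The least among these is x.

x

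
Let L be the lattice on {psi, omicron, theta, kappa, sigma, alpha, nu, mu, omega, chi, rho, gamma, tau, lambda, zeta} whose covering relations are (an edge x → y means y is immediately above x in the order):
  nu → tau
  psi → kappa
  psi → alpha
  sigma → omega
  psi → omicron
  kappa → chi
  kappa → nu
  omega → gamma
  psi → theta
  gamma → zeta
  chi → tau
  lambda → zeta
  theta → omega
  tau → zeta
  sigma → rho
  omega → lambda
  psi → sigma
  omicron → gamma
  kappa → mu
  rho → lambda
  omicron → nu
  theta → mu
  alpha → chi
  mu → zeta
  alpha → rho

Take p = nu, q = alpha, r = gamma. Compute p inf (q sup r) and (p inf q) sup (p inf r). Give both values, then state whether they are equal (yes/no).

q sup r = zeta, so p inf (q sup r) = nu inf zeta = nu.
p inf q = psi and p inf r = omicron, so (p inf q) sup (p inf r) = psi sup omicron = omicron.
Equal: no.

nu; omicron; no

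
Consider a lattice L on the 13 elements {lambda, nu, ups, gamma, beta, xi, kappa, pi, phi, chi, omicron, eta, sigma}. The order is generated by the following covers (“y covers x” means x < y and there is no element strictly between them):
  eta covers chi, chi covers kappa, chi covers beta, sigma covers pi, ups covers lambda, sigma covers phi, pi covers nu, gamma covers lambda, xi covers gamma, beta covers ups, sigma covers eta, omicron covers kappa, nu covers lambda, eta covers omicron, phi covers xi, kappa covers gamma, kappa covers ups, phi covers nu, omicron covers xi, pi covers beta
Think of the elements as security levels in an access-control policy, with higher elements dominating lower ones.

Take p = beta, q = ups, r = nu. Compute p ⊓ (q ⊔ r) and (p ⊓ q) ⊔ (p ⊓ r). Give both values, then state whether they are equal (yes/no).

q ⊔ r = pi, so p ⊓ (q ⊔ r) = beta ⊓ pi = beta.
p ⊓ q = ups and p ⊓ r = lambda, so (p ⊓ q) ⊔ (p ⊓ r) = ups ⊔ lambda = ups.
Equal: no.

beta; ups; no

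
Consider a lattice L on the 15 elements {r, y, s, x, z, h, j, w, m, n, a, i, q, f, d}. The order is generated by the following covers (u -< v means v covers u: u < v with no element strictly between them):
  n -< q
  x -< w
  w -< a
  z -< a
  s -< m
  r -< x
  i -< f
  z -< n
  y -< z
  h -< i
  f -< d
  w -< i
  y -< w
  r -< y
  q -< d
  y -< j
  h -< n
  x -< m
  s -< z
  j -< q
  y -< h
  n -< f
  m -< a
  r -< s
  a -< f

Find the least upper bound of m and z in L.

Common upper bounds of {m, z}: a, d, f.
The least among these is a.

a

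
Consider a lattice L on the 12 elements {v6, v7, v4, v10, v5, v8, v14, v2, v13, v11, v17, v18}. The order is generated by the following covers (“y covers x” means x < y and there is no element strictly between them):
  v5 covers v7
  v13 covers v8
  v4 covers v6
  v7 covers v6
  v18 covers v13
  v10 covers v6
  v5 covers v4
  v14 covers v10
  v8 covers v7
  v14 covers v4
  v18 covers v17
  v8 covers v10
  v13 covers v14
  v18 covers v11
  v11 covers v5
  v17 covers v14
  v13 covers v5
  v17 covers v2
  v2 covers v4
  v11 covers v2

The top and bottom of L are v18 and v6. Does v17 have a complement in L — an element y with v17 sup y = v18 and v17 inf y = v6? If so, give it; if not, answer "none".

Need y with v17 ∨ y = v18 and v17 ∧ y = v6.
Checking each element gives: v7.

v7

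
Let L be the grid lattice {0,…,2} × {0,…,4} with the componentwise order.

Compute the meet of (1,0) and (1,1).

(1,0)

In a product of chains, the meet is componentwise min, giving (1,0).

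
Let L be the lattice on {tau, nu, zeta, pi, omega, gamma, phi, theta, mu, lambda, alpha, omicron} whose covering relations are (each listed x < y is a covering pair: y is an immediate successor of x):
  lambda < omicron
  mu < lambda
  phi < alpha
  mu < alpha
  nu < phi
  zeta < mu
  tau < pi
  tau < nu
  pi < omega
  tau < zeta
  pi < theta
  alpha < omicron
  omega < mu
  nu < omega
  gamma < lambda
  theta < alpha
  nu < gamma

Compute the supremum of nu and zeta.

Common upper bounds of {nu, zeta}: alpha, lambda, mu, omicron.
The least among these is mu.

mu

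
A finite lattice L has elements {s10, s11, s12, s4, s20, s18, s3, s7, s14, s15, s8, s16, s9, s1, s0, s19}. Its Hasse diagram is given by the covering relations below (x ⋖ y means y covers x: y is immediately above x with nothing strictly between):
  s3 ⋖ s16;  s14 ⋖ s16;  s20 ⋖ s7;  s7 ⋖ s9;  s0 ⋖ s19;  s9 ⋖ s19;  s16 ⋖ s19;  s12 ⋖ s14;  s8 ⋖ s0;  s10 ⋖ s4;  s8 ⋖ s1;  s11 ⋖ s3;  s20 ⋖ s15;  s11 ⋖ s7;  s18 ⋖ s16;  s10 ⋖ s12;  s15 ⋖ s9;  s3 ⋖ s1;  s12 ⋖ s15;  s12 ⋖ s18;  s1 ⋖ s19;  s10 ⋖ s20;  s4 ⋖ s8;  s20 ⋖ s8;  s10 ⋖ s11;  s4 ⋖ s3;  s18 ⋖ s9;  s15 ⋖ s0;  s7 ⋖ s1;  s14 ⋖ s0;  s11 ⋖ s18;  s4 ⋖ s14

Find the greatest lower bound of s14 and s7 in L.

Common lower bounds of {s14, s7}: s10.
The greatest among these is s10.

s10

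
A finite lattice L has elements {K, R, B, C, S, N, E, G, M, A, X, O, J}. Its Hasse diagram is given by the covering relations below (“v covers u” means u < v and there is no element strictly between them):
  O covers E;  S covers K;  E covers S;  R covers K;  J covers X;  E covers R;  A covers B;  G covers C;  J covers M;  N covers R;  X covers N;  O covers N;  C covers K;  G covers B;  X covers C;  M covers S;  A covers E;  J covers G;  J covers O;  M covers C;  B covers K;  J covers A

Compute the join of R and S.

E

Common upper bounds of {R, S}: A, E, J, O.
The least among these is E.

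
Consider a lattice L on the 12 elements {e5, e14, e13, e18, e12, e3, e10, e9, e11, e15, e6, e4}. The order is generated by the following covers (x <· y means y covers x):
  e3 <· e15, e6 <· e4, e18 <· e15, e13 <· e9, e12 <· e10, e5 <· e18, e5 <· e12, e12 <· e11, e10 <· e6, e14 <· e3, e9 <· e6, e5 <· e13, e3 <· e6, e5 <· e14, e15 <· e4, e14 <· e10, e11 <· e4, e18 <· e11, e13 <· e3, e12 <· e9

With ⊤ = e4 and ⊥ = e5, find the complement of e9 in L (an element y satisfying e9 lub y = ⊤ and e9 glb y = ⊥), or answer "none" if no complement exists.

Need y with e9 ∨ y = e4 and e9 ∧ y = e5.
Checking each element gives: e18.

e18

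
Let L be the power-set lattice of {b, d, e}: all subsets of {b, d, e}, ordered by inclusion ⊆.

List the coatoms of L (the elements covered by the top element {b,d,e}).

{b,d}, {b,e}, {d,e}

The coatoms are exactly the elements covered by {b,d,e}: {b,d}, {b,e}, {d,e}.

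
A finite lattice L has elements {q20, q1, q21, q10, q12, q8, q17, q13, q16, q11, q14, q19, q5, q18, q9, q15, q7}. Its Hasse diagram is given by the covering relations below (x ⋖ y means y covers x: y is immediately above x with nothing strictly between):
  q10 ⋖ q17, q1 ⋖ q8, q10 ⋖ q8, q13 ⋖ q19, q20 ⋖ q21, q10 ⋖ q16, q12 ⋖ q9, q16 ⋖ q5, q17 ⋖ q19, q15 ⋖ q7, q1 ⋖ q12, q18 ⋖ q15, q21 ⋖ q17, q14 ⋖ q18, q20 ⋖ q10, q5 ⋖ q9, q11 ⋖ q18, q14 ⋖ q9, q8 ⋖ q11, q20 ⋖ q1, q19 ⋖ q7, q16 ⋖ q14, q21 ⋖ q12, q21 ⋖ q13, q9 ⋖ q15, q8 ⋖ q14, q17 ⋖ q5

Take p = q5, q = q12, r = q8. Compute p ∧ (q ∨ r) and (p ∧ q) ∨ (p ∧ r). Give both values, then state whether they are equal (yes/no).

q ∨ r = q9, so p ∧ (q ∨ r) = q5 ∧ q9 = q5.
p ∧ q = q21 and p ∧ r = q10, so (p ∧ q) ∨ (p ∧ r) = q21 ∨ q10 = q17.
Equal: no.

q5; q17; no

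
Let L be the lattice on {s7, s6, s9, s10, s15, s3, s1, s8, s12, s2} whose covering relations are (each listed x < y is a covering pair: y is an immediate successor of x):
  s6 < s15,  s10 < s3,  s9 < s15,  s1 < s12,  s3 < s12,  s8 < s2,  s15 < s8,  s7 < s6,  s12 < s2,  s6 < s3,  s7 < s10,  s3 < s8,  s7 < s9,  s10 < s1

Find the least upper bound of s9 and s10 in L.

s8

Common upper bounds of {s9, s10}: s2, s8.
The least among these is s8.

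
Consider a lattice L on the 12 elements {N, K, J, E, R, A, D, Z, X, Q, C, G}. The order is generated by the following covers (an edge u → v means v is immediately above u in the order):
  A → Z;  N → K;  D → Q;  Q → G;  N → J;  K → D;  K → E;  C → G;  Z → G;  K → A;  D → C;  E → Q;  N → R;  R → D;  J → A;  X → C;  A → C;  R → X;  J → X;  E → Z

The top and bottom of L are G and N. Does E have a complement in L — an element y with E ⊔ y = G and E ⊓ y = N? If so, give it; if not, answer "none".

X

Need y with E ∨ y = G and E ∧ y = N.
Checking each element gives: X.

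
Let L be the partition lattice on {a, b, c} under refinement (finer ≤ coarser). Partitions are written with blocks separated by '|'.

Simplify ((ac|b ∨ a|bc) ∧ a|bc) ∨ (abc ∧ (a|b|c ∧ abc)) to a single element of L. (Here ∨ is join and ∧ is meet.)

a|bc

ac|b ∨ a|bc = abc
abc ∧ a|bc = a|bc
a|b|c ∧ abc = a|b|c
abc ∧ a|b|c = a|b|c
a|bc ∨ a|b|c = a|bc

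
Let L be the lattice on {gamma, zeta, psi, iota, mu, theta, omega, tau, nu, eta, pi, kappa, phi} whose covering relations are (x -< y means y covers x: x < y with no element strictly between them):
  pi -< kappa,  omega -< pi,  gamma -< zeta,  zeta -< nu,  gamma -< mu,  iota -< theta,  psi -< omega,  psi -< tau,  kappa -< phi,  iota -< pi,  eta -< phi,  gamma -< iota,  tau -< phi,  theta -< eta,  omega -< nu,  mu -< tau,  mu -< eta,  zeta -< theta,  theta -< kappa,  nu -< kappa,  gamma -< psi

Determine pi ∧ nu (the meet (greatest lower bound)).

Common lower bounds of {pi, nu}: gamma, omega, psi.
The greatest among these is omega.

omega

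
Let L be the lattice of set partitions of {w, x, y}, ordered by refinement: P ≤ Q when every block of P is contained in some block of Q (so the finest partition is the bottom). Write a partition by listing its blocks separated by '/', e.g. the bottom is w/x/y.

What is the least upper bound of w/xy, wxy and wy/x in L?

wxy

The join of w/xy, wxy, wy/x merges any blocks that overlap across the partitions, giving wxy.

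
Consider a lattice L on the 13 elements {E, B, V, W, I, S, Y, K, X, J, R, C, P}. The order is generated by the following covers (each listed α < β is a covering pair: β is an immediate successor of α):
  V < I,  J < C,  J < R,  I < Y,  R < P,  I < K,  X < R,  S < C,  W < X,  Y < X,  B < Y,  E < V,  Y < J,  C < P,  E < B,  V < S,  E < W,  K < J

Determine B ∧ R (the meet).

Common lower bounds of {B, R}: B, E.
The greatest among these is B.

B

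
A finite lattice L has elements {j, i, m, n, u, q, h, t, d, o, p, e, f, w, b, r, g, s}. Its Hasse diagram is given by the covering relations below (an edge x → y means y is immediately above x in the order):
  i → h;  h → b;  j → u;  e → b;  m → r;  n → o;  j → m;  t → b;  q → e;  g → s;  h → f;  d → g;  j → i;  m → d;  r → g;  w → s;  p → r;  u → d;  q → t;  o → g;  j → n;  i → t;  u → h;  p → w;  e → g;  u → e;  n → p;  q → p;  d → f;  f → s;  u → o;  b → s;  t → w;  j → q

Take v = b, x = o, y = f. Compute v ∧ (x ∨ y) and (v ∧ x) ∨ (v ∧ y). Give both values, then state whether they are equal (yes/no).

x ∨ y = s, so v ∧ (x ∨ y) = b ∧ s = b.
v ∧ x = u and v ∧ y = h, so (v ∧ x) ∨ (v ∧ y) = u ∨ h = h.
Equal: no.

b; h; no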